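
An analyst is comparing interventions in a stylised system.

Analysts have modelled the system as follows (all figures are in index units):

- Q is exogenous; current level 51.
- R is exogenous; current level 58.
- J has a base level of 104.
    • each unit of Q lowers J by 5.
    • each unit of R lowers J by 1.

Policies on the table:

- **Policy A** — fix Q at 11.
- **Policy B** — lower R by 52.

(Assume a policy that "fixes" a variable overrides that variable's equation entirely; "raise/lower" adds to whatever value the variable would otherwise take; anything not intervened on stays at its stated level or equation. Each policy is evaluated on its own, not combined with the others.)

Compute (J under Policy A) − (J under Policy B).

Policy A (Q := 11):
  Q = 11
  R = 58
  J = 104 − 5·11 − 58 = -9
Policy B (R − 52):
  Q = 51
  R = 58 − 52 = 6
  J = 104 − 5·51 − 6 = -157
J: -9 − (-157) = 148

148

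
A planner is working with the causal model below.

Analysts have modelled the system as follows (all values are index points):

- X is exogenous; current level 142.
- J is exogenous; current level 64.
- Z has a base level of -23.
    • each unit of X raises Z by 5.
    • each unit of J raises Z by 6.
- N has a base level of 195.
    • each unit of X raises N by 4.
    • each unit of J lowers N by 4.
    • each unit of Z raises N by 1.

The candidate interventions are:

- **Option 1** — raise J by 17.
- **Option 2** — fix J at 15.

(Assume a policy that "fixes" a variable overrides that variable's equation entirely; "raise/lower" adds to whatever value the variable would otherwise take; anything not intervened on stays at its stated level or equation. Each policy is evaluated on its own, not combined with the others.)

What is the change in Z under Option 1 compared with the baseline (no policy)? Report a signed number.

Baseline:
  X = 142
  J = 64
  Z = -23 + 5·142 + 6·64 = 1071
Option 1 (J + 17):
  X = 142
  J = 64 + 17 = 81
  Z = -23 + 5·142 + 6·81 = 1173
Change in Z: 1173 − 1071 = 102

102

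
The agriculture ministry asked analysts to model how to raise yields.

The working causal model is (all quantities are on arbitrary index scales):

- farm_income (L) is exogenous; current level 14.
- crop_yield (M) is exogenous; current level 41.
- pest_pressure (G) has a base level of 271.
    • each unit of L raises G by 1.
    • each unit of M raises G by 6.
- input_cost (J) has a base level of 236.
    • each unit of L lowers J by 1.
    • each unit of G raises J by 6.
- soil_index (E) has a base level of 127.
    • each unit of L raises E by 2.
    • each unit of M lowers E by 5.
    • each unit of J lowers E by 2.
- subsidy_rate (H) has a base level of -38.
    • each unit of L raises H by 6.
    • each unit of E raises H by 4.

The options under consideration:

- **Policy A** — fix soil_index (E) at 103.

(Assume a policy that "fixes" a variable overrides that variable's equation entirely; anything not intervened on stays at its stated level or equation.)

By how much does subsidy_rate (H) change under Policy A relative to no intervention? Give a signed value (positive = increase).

27876

Baseline:
  L = 14
  M = 41
  G = 271 + 14 + 6·41 = 531
  J = 236 − 14 + 6·531 = 3408
  E = 127 + 2·14 − 5·41 − 2·3408 = -6866
  H = -38 + 6·14 + 4·(-6866) = -27418
Policy A (E := 103):
  L = 14
  M = 41
  G = 271 + 14 + 6·41 = 531
  J = 236 − 14 + 6·531 = 3408
  E = 103
  H = -38 + 6·14 + 4·103 = 458
Change in H: 458 − (-27418) = 27876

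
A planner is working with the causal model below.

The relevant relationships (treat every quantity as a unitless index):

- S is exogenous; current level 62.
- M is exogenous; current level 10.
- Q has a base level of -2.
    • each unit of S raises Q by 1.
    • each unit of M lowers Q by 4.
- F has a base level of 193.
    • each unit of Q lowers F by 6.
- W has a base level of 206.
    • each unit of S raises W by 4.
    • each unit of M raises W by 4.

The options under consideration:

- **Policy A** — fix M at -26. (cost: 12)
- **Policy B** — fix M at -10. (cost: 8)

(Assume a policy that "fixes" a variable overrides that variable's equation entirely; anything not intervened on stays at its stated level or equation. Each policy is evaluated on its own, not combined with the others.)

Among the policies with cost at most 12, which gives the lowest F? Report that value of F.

-791

Policy A (M := -26):
  S = 62
  M = -26
  Q = -2 + 62 − 4·(-26) = 164
  F = 193 − 6·164 = -791
Policy B (M := -10):
  S = 62
  M = -10
  Q = -2 + 62 − 4·(-10) = 100
  F = 193 − 6·100 = -407
Comparing — Policy A: F=-791, Policy B: F=-407. Lowest is -791 (Policy A).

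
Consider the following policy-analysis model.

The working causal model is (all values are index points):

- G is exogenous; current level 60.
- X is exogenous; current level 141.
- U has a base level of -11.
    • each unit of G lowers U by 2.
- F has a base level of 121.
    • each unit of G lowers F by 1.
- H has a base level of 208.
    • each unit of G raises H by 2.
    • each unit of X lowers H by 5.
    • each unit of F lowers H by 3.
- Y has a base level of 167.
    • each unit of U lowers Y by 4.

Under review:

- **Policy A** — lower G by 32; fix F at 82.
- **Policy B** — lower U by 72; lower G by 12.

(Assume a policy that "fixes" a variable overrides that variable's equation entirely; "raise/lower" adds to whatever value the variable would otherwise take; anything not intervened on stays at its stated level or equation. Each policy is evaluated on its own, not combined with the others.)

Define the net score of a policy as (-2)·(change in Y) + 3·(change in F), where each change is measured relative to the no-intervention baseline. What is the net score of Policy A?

575

Baseline:
  G = 60
  U = -11 − 2·60 = -131
  F = 121 − 60 = 61
  Y = 167 − 4·(-131) = 691
Policy A (G − 32, F := 82):
  G = 60 − 32 = 28
  U = -11 − 2·28 = -67
  F = 82
  Y = 167 − 4·(-67) = 435
ΔY = 435 − 691 = -256; ΔF = 82 − 61 = 21
Score = (-2)·(-256) + 3·21 = 575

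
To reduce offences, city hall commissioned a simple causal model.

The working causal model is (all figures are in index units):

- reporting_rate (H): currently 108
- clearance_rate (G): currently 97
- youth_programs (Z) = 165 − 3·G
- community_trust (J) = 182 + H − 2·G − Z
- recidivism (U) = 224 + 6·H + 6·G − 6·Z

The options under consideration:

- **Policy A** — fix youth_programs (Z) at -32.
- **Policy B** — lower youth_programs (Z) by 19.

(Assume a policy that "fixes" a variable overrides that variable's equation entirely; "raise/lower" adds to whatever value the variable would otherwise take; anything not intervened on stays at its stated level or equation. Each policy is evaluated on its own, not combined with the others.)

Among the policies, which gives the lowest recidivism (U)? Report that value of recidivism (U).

1646

Policy A (Z := -32):
  H = 108
  G = 97
  Z = -32
  U = 224 + 6·108 + 6·97 − 6·(-32) = 1646
Policy B (Z − 19):
  H = 108
  G = 97
  Z = 165 − 3·97 (−19 from intervention) = -145
  U = 224 + 6·108 + 6·97 − 6·(-145) = 2324
Comparing — Policy A: U=1646, Policy B: U=2324. Lowest is 1646 (Policy A).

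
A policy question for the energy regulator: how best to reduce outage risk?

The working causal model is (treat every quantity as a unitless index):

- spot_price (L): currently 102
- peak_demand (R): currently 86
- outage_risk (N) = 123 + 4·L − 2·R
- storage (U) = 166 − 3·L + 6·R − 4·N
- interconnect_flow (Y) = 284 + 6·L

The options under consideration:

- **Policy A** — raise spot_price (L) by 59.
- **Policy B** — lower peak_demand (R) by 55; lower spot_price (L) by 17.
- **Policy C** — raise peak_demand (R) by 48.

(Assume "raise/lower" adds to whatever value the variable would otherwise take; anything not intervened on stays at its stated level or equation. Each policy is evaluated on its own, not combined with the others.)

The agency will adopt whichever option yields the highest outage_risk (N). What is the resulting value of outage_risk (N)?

Policy A (L + 59):
  L = 102 + 59 = 161
  R = 86
  N = 123 + 4·161 − 2·86 = 595
Policy B (R − 55, L − 17):
  L = 102 − 17 = 85
  R = 86 − 55 = 31
  N = 123 + 4·85 − 2·31 = 401
Policy C (R + 48):
  L = 102
  R = 86 + 48 = 134
  N = 123 + 4·102 − 2·134 = 263
Comparing — Policy A: N=595, Policy B: N=401, Policy C: N=263. Highest is 595 (Policy A).

595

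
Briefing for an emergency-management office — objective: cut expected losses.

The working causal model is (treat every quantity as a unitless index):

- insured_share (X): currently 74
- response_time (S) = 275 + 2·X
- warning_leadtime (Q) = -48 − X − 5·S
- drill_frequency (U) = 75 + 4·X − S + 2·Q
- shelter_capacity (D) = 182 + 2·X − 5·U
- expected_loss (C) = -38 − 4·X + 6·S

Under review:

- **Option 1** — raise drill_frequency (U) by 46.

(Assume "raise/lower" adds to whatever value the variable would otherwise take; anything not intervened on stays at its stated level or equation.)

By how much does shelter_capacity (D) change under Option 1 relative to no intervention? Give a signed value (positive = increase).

Baseline:
  X = 74
  S = 275 + 2·74 = 423
  Q = -48 − 74 − 5·423 = -2237
  U = 75 + 4·74 − 423 + 2·(-2237) = -4526
  D = 182 + 2·74 − 5·(-4526) = 22960
Option 1 (U + 46):
  X = 74
  S = 275 + 2·74 = 423
  Q = -48 − 74 − 5·423 = -2237
  U = 75 + 4·74 − 423 + 2·(-2237) (+46 from intervention) = -4480
  D = 182 + 2·74 − 5·(-4480) = 22730
Change in D: 22730 − 22960 = -230

-230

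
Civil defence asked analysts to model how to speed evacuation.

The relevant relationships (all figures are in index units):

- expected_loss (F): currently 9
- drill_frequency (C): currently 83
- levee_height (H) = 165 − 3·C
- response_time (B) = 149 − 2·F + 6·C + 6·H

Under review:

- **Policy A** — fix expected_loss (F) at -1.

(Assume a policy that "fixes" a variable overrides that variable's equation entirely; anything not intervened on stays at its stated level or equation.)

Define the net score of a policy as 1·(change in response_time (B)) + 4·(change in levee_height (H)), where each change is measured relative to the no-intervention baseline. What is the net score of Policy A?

20

Baseline:
  F = 9
  C = 83
  H = 165 − 3·83 = -84
  B = 149 − 2·9 + 6·83 + 6·(-84) = 125
Policy A (F := -1):
  F = -1
  C = 83
  H = 165 − 3·83 = -84
  B = 149 − 2·(-1) + 6·83 + 6·(-84) = 145
ΔB = 145 − 125 = 20; ΔH = -84 − (-84) = 0
Score = 1·20 + 4·0 = 20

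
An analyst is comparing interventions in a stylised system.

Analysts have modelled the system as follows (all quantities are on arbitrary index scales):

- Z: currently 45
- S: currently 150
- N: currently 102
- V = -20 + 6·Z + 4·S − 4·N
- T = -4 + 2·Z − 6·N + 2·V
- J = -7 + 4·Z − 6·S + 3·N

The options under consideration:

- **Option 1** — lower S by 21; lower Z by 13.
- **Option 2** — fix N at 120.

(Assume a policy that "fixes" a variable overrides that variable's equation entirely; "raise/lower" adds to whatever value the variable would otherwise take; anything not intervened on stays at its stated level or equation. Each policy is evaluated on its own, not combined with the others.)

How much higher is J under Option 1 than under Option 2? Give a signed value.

Option 1 (S − 21, Z − 13):
  Z = 45 − 13 = 32
  S = 150 − 21 = 129
  N = 102
  J = -7 + 4·32 − 6·129 + 3·102 = -347
Option 2 (N := 120):
  Z = 45
  S = 150
  N = 120
  J = -7 + 4·45 − 6·150 + 3·120 = -367
J: -347 − (-367) = 20

20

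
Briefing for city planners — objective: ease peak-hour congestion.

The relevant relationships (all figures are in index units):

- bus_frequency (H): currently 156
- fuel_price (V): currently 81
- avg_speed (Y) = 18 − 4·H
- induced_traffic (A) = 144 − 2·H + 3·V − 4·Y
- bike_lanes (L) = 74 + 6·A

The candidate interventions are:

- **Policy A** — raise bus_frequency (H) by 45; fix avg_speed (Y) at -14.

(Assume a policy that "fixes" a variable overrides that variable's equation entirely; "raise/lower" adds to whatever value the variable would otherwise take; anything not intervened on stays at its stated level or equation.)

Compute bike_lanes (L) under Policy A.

320

Policy A (H + 45, Y := -14):
  H = 156 + 45 = 201
  V = 81
  Y = -14
  A = 144 − 2·201 + 3·81 − 4·(-14) = 41
  L = 74 + 6·41 = 320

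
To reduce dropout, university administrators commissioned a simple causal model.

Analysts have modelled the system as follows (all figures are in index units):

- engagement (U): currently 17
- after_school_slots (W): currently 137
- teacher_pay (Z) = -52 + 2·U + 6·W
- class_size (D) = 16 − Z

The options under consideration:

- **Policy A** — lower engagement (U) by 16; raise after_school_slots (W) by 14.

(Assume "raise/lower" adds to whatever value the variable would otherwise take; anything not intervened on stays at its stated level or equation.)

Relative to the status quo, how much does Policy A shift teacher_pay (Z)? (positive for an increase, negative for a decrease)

52

Baseline:
  U = 17
  W = 137
  Z = -52 + 2·17 + 6·137 = 804
Policy A (U − 16, W + 14):
  U = 17 − 16 = 1
  W = 137 + 14 = 151
  Z = -52 + 2·1 + 6·151 = 856
Change in Z: 856 − 804 = 52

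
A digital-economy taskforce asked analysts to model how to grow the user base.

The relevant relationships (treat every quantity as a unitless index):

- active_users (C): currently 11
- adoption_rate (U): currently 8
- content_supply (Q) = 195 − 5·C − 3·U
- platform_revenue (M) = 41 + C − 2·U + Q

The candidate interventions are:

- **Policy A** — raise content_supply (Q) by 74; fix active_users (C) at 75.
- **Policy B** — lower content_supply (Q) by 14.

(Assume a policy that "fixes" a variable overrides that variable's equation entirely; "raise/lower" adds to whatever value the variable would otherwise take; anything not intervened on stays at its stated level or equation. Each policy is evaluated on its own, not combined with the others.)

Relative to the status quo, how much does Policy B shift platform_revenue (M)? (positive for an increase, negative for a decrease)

-14

Baseline:
  C = 11
  U = 8
  Q = 195 − 5·11 − 3·8 = 116
  M = 41 + 11 − 2·8 + 116 = 152
Policy B (Q − 14):
  C = 11
  U = 8
  Q = 195 − 5·11 − 3·8 (−14 from intervention) = 102
  M = 41 + 11 − 2·8 + 102 = 138
Change in M: 138 − 152 = -14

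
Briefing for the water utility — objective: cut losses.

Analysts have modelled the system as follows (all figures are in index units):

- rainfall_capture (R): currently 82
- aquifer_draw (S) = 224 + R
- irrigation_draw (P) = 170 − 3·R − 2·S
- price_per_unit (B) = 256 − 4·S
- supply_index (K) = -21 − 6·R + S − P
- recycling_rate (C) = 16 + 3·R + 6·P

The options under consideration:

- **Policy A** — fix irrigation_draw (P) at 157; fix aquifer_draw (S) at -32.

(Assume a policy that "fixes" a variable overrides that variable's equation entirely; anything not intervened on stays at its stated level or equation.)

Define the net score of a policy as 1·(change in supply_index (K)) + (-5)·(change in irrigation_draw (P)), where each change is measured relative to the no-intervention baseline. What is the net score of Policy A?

Baseline:
  R = 82
  S = 224 + 82 = 306
  P = 170 − 3·82 − 2·306 = -688
  K = -21 − 6·82 + 306 − (-688) = 481
Policy A (P := 157, S := -32):
  R = 82
  S = -32
  P = 157
  K = -21 − 6·82 + (-32) − 157 = -702
ΔK = -702 − 481 = -1183; ΔP = 157 − (-688) = 845
Score = 1·(-1183) + (-5)·845 = -5408

-5408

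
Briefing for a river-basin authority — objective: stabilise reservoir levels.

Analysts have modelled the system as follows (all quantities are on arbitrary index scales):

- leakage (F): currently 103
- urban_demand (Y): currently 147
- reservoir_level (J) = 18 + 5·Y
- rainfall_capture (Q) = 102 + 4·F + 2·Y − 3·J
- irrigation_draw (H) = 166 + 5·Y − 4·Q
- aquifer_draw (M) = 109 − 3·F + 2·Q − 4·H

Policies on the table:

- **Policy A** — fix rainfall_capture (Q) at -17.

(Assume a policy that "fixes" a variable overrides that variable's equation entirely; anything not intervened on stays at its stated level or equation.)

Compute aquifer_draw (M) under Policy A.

Policy A (Q := -17):
  F = 103
  Y = 147
  J = 18 + 5·147 = 753
  Q = -17
  H = 166 + 5·147 − 4·(-17) = 969
  M = 109 − 3·103 + 2·(-17) − 4·969 = -4110

-4110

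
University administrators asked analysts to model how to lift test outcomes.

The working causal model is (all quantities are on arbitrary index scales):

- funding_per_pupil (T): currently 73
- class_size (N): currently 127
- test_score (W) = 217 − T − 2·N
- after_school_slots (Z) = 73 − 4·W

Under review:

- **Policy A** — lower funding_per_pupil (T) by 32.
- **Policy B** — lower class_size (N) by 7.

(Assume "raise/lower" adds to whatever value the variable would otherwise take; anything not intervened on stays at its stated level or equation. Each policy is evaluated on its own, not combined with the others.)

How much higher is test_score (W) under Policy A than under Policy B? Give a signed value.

Policy A (T − 32):
  T = 73 − 32 = 41
  N = 127
  W = 217 − 41 − 2·127 = -78
Policy B (N − 7):
  T = 73
  N = 127 − 7 = 120
  W = 217 − 73 − 2·120 = -96
W: -78 − (-96) = 18

18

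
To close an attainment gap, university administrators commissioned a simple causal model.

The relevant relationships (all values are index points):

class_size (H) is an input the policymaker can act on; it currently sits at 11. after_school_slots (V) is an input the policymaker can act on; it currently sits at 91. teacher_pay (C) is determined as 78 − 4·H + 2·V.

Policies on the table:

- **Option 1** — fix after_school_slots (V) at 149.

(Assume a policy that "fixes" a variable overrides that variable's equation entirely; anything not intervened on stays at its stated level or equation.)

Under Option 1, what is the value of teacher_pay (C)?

332

Option 1 (V := 149):
  H = 11
  V = 149
  C = 78 − 4·11 + 2·149 = 332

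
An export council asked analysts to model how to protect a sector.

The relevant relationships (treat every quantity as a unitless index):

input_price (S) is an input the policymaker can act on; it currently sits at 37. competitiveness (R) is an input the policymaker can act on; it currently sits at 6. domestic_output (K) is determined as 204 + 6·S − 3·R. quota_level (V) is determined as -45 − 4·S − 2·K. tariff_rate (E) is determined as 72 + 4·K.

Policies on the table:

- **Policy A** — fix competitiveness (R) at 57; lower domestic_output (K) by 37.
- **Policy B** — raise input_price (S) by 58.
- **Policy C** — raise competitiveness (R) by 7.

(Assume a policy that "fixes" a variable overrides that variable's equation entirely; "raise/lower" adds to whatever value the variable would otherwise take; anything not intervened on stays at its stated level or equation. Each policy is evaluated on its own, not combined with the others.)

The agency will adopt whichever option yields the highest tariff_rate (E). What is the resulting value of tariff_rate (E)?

Policy A (R := 57, K − 37):
  S = 37
  R = 57
  K = 204 + 6·37 − 3·57 (−37 from intervention) = 218
  E = 72 + 4·218 = 944
Policy B (S + 58):
  S = 37 + 58 = 95
  R = 6
  K = 204 + 6·95 − 3·6 = 756
  E = 72 + 4·756 = 3096
Policy C (R + 7):
  S = 37
  R = 6 + 7 = 13
  K = 204 + 6·37 − 3·13 = 387
  E = 72 + 4·387 = 1620
Comparing — Policy A: E=944, Policy B: E=3096, Policy C: E=1620. Highest is 3096 (Policy B).

3096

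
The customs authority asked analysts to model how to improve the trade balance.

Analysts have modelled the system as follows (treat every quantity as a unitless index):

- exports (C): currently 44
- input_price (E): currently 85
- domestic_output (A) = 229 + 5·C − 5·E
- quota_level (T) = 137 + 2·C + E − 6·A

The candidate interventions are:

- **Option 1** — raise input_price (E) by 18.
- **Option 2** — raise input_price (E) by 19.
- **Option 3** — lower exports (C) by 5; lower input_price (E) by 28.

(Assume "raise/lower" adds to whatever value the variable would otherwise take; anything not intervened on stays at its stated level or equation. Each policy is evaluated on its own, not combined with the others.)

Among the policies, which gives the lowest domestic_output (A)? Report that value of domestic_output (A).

-71

Option 1 (E + 18):
  C = 44
  E = 85 + 18 = 103
  A = 229 + 5·44 − 5·103 = -66
Option 2 (E + 19):
  C = 44
  E = 85 + 19 = 104
  A = 229 + 5·44 − 5·104 = -71
Option 3 (C − 5, E − 28):
  C = 44 − 5 = 39
  E = 85 − 28 = 57
  A = 229 + 5·39 − 5·57 = 139
Comparing — Option 1: A=-66, Option 2: A=-71, Option 3: A=139. Lowest is -71 (Option 2).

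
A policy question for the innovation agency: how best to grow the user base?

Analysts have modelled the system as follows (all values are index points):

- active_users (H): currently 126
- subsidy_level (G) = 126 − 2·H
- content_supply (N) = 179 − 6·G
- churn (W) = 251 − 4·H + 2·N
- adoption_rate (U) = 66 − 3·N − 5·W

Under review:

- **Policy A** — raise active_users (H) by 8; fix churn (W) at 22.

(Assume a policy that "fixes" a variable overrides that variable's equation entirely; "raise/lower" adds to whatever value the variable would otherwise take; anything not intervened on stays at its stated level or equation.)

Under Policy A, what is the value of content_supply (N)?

Policy A (H + 8, W := 22):
  H = 126 + 8 = 134
  G = 126 − 2·134 = -142
  N = 179 − 6·(-142) = 1031

1031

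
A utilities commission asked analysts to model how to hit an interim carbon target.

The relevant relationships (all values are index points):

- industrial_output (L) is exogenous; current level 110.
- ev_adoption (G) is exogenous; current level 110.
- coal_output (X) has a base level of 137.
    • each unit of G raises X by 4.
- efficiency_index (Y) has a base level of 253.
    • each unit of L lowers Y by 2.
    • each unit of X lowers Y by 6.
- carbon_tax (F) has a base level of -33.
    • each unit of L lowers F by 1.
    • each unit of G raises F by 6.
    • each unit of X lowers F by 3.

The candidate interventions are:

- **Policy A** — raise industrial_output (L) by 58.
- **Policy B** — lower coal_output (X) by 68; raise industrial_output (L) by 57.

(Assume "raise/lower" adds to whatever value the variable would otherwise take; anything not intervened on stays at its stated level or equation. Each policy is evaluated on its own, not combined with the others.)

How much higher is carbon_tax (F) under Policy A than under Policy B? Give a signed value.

Policy A (L + 58):
  L = 110 + 58 = 168
  G = 110
  X = 137 + 4·110 = 577
  F = -33 − 168 + 6·110 − 3·577 = -1272
Policy B (X − 68, L + 57):
  L = 110 + 57 = 167
  G = 110
  X = 137 + 4·110 (−68 from intervention) = 509
  F = -33 − 167 + 6·110 − 3·509 = -1067
F: -1272 − (-1067) = -205

-205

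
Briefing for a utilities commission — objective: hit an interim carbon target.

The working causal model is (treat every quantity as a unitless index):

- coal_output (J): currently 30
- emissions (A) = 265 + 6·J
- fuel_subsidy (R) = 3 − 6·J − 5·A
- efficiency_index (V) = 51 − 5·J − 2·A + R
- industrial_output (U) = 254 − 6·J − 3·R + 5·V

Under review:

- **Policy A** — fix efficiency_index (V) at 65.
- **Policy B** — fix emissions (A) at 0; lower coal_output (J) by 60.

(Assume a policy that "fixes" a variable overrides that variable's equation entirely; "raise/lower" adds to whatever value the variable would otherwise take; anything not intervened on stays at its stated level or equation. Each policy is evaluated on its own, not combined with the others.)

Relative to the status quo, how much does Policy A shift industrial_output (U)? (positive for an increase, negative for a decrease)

Baseline:
  J = 30
  A = 265 + 6·30 = 445
  R = 3 − 6·30 − 5·445 = -2402
  V = 51 − 5·30 − 2·445 + (-2402) = -3391
  U = 254 − 6·30 − 3·(-2402) + 5·(-3391) = -9675
Policy A (V := 65):
  J = 30
  A = 265 + 6·30 = 445
  R = 3 − 6·30 − 5·445 = -2402
  V = 65
  U = 254 − 6·30 − 3·(-2402) + 5·65 = 7605
Change in U: 7605 − (-9675) = 17280

17280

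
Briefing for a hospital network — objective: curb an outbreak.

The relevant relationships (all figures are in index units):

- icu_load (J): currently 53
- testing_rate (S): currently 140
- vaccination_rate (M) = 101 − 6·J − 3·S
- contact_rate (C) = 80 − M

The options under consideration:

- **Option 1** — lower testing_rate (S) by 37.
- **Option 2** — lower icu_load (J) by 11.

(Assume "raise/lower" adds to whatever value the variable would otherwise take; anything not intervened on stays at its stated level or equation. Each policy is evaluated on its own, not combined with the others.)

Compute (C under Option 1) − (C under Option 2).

-45

Option 1 (S − 37):
  J = 53
  S = 140 − 37 = 103
  M = 101 − 6·53 − 3·103 = -526
  C = 80 − (-526) = 606
Option 2 (J − 11):
  J = 53 − 11 = 42
  S = 140
  M = 101 − 6·42 − 3·140 = -571
  C = 80 − (-571) = 651
C: 606 − 651 = -45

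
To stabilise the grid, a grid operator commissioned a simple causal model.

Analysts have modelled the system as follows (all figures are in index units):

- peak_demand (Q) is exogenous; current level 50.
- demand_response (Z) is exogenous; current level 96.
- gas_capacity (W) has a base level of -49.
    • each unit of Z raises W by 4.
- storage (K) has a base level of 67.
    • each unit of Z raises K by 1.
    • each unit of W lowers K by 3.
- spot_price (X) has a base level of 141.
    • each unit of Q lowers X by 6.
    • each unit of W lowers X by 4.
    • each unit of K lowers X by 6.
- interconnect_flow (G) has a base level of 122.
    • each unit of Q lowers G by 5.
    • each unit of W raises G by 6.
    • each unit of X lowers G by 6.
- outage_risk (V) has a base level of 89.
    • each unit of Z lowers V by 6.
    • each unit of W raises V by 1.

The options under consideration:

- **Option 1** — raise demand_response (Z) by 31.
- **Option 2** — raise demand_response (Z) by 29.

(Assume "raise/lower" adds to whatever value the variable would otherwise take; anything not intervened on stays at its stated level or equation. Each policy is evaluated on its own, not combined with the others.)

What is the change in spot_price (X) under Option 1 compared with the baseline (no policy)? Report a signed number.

Baseline:
  Q = 50
  Z = 96
  W = -49 + 4·96 = 335
  K = 67 + 96 − 3·335 = -842
  X = 141 − 6·50 − 4·335 − 6·(-842) = 3553
Option 1 (Z + 31):
  Q = 50
  Z = 96 + 31 = 127
  W = -49 + 4·127 = 459
  K = 67 + 127 − 3·459 = -1183
  X = 141 − 6·50 − 4·459 − 6·(-1183) = 5103
Change in X: 5103 − 3553 = 1550

1550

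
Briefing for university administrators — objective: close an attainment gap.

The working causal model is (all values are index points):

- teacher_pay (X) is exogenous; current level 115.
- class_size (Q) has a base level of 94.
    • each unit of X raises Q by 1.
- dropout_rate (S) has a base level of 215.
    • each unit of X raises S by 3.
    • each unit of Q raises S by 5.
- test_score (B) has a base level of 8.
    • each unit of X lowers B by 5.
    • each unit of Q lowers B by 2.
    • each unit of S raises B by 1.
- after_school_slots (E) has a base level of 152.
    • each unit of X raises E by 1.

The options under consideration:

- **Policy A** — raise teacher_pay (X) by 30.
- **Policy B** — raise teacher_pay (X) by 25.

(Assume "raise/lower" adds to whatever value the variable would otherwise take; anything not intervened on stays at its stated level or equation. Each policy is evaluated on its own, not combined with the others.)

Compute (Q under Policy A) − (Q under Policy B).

5

Policy A (X + 30):
  X = 115 + 30 = 145
  Q = 94 + 145 = 239
Policy B (X + 25):
  X = 115 + 25 = 140
  Q = 94 + 140 = 234
Q: 239 − 234 = 5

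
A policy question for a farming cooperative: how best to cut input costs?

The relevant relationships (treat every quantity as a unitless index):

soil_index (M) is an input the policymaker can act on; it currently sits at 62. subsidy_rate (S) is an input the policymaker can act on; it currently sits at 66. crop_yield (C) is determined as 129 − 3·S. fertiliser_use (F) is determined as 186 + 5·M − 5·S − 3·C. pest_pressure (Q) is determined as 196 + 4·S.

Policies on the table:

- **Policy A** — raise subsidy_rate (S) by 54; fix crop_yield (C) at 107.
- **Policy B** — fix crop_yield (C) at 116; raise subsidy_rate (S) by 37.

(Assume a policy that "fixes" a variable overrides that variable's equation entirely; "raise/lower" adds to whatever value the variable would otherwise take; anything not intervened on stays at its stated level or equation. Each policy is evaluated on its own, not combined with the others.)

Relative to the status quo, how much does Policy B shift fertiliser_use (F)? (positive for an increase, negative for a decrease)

-740

Baseline:
  M = 62
  S = 66
  C = 129 − 3·66 = -69
  F = 186 + 5·62 − 5·66 − 3·(-69) = 373
Policy B (C := 116, S + 37):
  M = 62
  S = 66 + 37 = 103
  C = 116
  F = 186 + 5·62 − 5·103 − 3·116 = -367
Change in F: -367 − 373 = -740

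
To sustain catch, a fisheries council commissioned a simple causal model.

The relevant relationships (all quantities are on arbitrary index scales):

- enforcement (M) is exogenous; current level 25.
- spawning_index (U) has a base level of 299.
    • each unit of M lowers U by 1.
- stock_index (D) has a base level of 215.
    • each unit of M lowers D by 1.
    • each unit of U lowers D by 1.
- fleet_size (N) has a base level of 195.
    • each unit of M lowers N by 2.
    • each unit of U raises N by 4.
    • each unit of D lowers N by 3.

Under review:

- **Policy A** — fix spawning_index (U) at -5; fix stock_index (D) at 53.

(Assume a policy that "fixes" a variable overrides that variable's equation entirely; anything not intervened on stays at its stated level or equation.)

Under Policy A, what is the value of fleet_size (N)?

Policy A (U := -5, D := 53):
  M = 25
  U = -5
  D = 53
  N = 195 − 2·25 + 4·(-5) − 3·53 = -34

-34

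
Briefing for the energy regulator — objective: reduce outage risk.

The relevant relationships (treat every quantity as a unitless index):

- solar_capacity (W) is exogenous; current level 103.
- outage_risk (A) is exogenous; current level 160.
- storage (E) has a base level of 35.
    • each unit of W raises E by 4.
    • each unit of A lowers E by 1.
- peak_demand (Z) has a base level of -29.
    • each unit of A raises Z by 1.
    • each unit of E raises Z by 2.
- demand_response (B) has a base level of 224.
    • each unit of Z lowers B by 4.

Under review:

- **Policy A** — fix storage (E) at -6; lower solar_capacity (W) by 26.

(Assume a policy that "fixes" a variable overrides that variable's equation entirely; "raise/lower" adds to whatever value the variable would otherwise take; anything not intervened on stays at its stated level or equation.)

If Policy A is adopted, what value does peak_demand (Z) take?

119

Policy A (E := -6, W − 26):
  W = 103 − 26 = 77
  A = 160
  E = -6
  Z = -29 + 160 + 2·(-6) = 119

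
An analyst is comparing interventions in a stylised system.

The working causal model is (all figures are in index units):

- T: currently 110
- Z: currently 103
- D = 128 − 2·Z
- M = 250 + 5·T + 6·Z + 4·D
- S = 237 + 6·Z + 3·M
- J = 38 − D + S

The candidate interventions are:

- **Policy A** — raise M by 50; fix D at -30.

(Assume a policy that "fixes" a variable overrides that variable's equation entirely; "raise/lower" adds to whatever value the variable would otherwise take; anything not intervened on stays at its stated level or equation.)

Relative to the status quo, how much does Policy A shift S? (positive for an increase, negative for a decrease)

Baseline:
  T = 110
  Z = 103
  D = 128 − 2·103 = -78
  M = 250 + 5·110 + 6·103 + 4·(-78) = 1106
  S = 237 + 6·103 + 3·1106 = 4173
Policy A (M + 50, D := -30):
  T = 110
  Z = 103
  D = -30
  M = 250 + 5·110 + 6·103 + 4·(-30) (+50 from intervention) = 1348
  S = 237 + 6·103 + 3·1348 = 4899
Change in S: 4899 − 4173 = 726

726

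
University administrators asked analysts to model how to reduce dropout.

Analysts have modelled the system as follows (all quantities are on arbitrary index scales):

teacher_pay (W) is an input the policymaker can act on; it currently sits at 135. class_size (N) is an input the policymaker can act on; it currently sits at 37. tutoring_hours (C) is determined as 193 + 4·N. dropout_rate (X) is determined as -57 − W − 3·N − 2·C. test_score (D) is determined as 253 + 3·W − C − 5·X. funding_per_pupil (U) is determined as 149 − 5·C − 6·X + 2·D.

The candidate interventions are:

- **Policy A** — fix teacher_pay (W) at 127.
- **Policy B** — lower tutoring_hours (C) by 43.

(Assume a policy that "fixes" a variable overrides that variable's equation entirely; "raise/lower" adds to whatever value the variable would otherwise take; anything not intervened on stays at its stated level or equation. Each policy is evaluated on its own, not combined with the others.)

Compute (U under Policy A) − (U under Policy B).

899

Policy A (W := 127):
  W = 127
  N = 37
  C = 193 + 4·37 = 341
  X = -57 − 127 − 3·37 − 2·341 = -977
  D = 253 + 3·127 − 341 − 5·(-977) = 5178
  U = 149 − 5·341 − 6·(-977) + 2·5178 = 14662
Policy B (C − 43):
  W = 135
  N = 37
  C = 193 + 4·37 (−43 from intervention) = 298
  X = -57 − 135 − 3·37 − 2·298 = -899
  D = 253 + 3·135 − 298 − 5·(-899) = 4855
  U = 149 − 5·298 − 6·(-899) + 2·4855 = 13763
U: 14662 − 13763 = 899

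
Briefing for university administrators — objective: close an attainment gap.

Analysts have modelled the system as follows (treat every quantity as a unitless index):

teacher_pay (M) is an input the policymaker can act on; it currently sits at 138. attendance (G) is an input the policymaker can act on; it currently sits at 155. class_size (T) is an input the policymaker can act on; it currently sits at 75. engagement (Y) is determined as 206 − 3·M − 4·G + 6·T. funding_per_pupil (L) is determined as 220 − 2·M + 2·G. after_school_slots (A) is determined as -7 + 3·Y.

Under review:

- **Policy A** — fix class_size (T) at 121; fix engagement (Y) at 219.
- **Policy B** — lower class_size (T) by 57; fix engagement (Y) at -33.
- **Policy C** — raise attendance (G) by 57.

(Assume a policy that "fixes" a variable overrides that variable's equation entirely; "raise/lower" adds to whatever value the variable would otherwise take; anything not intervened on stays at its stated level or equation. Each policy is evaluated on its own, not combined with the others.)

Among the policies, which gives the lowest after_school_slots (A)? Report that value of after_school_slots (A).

Policy A (T := 121, Y := 219):
  M = 138
  G = 155
  T = 121
  Y = 219
  A = -7 + 3·219 = 650
Policy B (T − 57, Y := -33):
  M = 138
  G = 155
  T = 75 − 57 = 18
  Y = -33
  A = -7 + 3·(-33) = -106
Policy C (G + 57):
  M = 138
  G = 155 + 57 = 212
  T = 75
  Y = 206 − 3·138 − 4·212 + 6·75 = -606
  A = -7 + 3·(-606) = -1825
Comparing — Policy A: A=650, Policy B: A=-106, Policy C: A=-1825. Lowest is -1825 (Policy C).

-1825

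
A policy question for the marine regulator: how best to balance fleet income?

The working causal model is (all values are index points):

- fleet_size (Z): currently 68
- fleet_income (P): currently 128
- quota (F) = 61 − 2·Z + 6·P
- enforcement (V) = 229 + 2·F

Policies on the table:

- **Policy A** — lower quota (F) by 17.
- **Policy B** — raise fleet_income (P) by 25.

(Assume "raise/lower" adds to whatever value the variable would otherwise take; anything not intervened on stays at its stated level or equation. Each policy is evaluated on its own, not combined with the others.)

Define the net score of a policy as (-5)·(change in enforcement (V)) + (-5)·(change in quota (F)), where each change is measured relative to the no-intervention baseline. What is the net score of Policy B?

-2250

Baseline:
  Z = 68
  P = 128
  F = 61 − 2·68 + 6·128 = 693
  V = 229 + 2·693 = 1615
Policy B (P + 25):
  Z = 68
  P = 128 + 25 = 153
  F = 61 − 2·68 + 6·153 = 843
  V = 229 + 2·843 = 1915
ΔV = 1915 − 1615 = 300; ΔF = 843 − 693 = 150
Score = (-5)·300 + (-5)·150 = -2250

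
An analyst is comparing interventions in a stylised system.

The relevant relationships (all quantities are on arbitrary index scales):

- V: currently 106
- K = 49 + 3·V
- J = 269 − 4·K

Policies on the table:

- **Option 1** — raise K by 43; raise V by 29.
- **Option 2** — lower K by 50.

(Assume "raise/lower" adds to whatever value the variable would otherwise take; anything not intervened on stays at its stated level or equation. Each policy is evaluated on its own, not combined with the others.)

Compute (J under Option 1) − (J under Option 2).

Option 1 (K + 43, V + 29):
  V = 106 + 29 = 135
  K = 49 + 3·135 (+43 from intervention) = 497
  J = 269 − 4·497 = -1719
Option 2 (K − 50):
  V = 106
  K = 49 + 3·106 (−50 from intervention) = 317
  J = 269 − 4·317 = -999
J: -1719 − (-999) = -720

-720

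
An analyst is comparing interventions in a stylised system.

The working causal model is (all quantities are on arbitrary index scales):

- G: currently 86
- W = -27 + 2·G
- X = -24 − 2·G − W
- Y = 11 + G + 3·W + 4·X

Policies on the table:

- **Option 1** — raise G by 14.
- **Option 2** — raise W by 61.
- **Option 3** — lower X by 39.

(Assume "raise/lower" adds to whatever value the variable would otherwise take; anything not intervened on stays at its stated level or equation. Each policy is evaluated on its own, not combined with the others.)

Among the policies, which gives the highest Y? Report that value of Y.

-893

Option 1 (G + 14):
  G = 86 + 14 = 100
  W = -27 + 2·100 = 173
  X = -24 − 2·100 − 173 = -397
  Y = 11 + 100 + 3·173 + 4·(-397) = -958
Option 2 (W + 61):
  G = 86
  W = -27 + 2·86 (+61 from intervention) = 206
  X = -24 − 2·86 − 206 = -402
  Y = 11 + 86 + 3·206 + 4·(-402) = -893
Option 3 (X − 39):
  G = 86
  W = -27 + 2·86 = 145
  X = -24 − 2·86 − 145 (−39 from intervention) = -380
  Y = 11 + 86 + 3·145 + 4·(-380) = -988
Comparing — Option 1: Y=-958, Option 2: Y=-893, Option 3: Y=-988. Highest is -893 (Option 2).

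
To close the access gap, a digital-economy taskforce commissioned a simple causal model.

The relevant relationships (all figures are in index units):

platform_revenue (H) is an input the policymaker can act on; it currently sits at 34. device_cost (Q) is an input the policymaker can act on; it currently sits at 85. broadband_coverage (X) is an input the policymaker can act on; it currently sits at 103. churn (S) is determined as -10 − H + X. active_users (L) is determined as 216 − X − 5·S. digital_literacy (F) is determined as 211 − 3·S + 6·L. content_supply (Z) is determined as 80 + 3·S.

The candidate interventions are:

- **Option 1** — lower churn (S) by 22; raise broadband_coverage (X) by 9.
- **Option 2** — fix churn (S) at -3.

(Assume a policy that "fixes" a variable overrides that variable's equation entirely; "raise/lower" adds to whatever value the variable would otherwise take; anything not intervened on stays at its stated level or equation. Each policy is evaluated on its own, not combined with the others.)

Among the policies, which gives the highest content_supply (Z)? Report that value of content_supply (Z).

218

Option 1 (S − 22, X + 9):
  H = 34
  X = 103 + 9 = 112
  S = -10 − 34 + 112 (−22 from intervention) = 46
  Z = 80 + 3·46 = 218
Option 2 (S := -3):
  H = 34
  X = 103
  S = -3
  Z = 80 + 3·(-3) = 71
Comparing — Option 1: Z=218, Option 2: Z=71. Highest is 218 (Option 1).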